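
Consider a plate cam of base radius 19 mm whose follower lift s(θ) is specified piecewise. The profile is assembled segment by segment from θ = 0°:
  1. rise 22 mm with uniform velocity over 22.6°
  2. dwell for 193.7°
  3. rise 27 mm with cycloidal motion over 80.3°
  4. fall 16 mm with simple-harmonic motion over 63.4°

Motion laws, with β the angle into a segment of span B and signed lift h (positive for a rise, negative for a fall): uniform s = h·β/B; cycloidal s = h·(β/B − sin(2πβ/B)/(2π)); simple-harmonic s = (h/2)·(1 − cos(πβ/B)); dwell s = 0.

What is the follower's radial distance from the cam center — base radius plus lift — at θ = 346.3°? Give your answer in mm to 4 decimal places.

seg 1 [0°–22.6°] uniform, h=22: full span → s += 22 → s = 22.0000
seg 2 [22.6°–216.3°] dwell: s stays 22.0000
seg 3 [216.3°–296.6°] cycloidal, h=27: full span → s += 27 → s = 49.0000
seg 4 [296.6°–360°] simple-harmonic, h=-16: θ=346.3° here. β=49.7, B=63.4. -16/2·(1 − cos(π·0.7839)) = -14.2263 → s = 34.7737
radial distance = base radius + s = 19 + 34.7737 = 53.7737

53.7737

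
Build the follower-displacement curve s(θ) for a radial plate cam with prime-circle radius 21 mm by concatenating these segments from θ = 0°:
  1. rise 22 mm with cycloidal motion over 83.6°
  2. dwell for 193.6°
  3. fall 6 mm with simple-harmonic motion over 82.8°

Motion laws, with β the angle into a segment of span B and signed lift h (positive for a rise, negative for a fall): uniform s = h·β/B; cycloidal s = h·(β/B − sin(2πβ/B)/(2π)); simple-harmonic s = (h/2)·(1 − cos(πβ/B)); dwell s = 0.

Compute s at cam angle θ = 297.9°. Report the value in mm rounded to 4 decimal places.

seg 1 [0°–83.6°] cycloidal, h=22: full span → s += 22 → s = 22.0000
seg 2 [83.6°–277.2°] dwell: s stays 22.0000
seg 3 [277.2°–360°] simple-harmonic, h=-6: θ=297.9° here. β=20.7, B=82.8. -6/2·(1 − cos(π·0.2500)) = -0.8787 → s = 21.1213

21.1213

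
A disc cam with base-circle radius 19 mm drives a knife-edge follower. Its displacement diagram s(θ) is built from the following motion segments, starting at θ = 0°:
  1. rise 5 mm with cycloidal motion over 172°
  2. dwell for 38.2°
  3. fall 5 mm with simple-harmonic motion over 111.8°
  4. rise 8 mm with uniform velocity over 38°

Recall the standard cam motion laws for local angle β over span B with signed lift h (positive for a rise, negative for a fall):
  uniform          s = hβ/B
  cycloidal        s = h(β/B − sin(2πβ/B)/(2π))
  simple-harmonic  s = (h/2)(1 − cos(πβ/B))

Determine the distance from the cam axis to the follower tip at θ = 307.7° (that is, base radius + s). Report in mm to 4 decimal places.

seg 1 [0°–172°] cycloidal, h=5: full span → s += 5 → s = 5.0000
seg 2 [172°–210.2°] dwell: s stays 5.0000
seg 3 [210.2°–322°] simple-harmonic, h=-5: θ=307.7° here. β=97.5, B=111.8. -5/2·(1 − cos(π·0.8721)) = -4.8009 → s = 0.1991
radial distance = base radius + s = 19 + 0.1991 = 19.1991

19.1991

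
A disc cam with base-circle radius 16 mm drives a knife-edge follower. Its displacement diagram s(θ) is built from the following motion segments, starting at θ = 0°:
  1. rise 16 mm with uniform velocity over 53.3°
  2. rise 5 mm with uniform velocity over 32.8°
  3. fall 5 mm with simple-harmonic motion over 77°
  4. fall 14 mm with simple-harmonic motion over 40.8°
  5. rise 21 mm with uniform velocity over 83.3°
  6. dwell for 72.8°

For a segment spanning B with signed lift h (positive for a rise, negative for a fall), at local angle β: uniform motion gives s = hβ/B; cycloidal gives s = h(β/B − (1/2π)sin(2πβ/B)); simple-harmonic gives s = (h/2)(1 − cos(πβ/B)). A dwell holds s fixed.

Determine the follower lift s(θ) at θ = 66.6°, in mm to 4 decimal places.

seg 1 [0°–53.3°] uniform, h=16: full span → s += 16 → s = 16.0000
seg 2 [53.3°–86.1°] uniform, h=5: θ=66.6° here. β=13.3, B=32.8. 5·13.3/32.8 = 2.0274 → s = 18.0274

18.0274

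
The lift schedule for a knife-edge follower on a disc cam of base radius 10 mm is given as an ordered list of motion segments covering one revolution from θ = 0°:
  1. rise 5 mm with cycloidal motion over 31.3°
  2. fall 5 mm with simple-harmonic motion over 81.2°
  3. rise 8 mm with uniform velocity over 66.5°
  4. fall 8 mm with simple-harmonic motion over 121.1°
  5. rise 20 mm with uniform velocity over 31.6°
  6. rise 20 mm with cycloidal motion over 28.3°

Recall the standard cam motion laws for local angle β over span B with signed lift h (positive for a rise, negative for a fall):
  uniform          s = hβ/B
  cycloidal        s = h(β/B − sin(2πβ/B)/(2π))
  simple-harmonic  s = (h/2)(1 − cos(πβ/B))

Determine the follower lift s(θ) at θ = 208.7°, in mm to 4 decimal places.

seg 1 [0°–31.3°] cycloidal, h=5: full span → s += 5 → s = 5.0000
seg 2 [31.3°–112.5°] simple-harmonic, h=-5: full span → s += -5 → s = 0.0000
seg 3 [112.5°–179°] uniform, h=8: full span → s += 8 → s = 8.0000
seg 4 [179°–300.1°] simple-harmonic, h=-8: θ=208.7° here. β=29.7, B=121.1. -8/2·(1 − cos(π·0.2453)) = -1.1297 → s = 6.8703

6.8703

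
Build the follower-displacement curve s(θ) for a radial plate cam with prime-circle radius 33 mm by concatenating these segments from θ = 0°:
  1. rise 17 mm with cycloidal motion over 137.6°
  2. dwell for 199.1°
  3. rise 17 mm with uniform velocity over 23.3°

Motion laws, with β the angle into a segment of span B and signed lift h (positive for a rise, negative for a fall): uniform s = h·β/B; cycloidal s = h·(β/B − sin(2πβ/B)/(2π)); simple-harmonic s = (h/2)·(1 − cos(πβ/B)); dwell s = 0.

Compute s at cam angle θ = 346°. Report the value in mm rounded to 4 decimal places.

seg 1 [0°–137.6°] cycloidal, h=17: full span → s += 17 → s = 17.0000
seg 2 [137.6°–336.7°] dwell: s stays 17.0000
seg 3 [336.7°–360°] uniform, h=17: θ=346° here. β=9.3, B=23.3. 17·9.3/23.3 = 6.7854 → s = 23.7854

23.7854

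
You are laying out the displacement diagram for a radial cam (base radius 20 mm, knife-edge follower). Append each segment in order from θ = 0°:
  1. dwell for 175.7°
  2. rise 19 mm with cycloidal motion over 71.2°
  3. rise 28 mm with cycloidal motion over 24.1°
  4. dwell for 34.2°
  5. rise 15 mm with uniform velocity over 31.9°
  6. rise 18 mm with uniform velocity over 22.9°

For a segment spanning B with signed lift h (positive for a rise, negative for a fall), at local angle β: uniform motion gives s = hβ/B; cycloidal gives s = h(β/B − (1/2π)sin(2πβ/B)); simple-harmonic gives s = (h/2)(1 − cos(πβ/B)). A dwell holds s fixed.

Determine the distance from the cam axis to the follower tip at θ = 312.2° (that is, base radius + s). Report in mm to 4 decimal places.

seg 1 [0°–175.7°] dwell: s stays 0.0000
seg 2 [175.7°–246.9°] cycloidal, h=19: full span → s += 19 → s = 19.0000
seg 3 [246.9°–271°] cycloidal, h=28: full span → s += 28 → s = 47.0000
seg 4 [271°–305.2°] dwell: s stays 47.0000
seg 5 [305.2°–337.1°] uniform, h=15: θ=312.2° here. β=7, B=31.9. 15·7/31.9 = 3.2915 → s = 50.2915
radial distance = base radius + s = 20 + 50.2915 = 70.2915

70.2915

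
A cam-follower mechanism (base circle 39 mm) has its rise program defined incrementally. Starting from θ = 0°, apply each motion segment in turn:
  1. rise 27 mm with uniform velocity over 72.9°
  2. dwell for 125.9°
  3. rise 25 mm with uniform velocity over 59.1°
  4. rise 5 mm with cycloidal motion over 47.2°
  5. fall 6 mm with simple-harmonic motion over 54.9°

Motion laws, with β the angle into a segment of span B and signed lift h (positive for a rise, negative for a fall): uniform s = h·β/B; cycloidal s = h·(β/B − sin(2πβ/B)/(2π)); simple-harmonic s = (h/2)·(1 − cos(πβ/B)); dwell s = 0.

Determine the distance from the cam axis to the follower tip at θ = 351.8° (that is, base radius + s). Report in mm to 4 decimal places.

seg 1 [0°–72.9°] uniform, h=27: full span → s += 27 → s = 27.0000
seg 2 [72.9°–198.8°] dwell: s stays 27.0000
seg 3 [198.8°–257.9°] uniform, h=25: full span → s += 25 → s = 52.0000
seg 4 [257.9°–305.1°] cycloidal, h=5: full span → s += 5 → s = 57.0000
seg 5 [305.1°–360°] simple-harmonic, h=-6: θ=351.8° here. β=46.7, B=54.9. -6/2·(1 − cos(π·0.8506)) = -5.6757 → s = 51.3243
radial distance = base radius + s = 39 + 51.3243 = 90.3243

90.3243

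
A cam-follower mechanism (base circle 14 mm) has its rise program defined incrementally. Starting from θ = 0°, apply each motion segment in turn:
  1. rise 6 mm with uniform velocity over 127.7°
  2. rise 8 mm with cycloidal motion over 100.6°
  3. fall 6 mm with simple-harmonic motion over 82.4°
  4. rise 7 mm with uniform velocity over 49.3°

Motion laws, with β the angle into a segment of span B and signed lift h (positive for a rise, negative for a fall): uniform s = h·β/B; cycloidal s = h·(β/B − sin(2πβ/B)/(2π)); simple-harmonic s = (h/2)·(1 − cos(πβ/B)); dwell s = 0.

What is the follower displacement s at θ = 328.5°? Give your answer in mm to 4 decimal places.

seg 1 [0°–127.7°] uniform, h=6: full span → s += 6 → s = 6.0000
seg 2 [127.7°–228.3°] cycloidal, h=8: full span → s += 8 → s = 14.0000
seg 3 [228.3°–310.7°] simple-harmonic, h=-6: full span → s += -6 → s = 8.0000
seg 4 [310.7°–360°] uniform, h=7: θ=328.5° here. β=17.8, B=49.3. 7·17.8/49.3 = 2.5274 → s = 10.5274

10.5274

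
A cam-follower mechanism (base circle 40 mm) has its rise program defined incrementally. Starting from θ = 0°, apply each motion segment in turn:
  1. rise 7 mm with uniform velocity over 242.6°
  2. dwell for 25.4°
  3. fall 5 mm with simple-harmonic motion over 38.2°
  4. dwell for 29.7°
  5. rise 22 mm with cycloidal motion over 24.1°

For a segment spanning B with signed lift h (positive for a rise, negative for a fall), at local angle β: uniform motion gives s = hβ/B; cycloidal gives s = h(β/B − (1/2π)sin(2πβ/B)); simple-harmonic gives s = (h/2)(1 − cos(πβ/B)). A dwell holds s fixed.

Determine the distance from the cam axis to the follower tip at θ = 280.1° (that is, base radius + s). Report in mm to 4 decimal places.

seg 1 [0°–242.6°] uniform, h=7: full span → s += 7 → s = 7.0000
seg 2 [242.6°–268°] dwell: s stays 7.0000
seg 3 [268°–306.2°] simple-harmonic, h=-5: θ=280.1° here. β=12.1, B=38.2. -5/2·(1 − cos(π·0.3168)) = -1.1390 → s = 5.8610
radial distance = base radius + s = 40 + 5.8610 = 45.8610

45.8610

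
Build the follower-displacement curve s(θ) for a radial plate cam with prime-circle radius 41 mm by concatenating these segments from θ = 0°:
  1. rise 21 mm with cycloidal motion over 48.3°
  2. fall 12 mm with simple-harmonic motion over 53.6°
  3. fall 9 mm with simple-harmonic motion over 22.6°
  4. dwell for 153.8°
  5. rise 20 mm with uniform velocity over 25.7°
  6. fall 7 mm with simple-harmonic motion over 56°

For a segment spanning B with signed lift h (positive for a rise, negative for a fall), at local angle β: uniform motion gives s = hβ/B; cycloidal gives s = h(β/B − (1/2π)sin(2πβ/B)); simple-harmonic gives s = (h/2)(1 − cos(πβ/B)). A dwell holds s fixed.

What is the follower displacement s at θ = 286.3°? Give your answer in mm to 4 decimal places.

seg 1 [0°–48.3°] cycloidal, h=21: full span → s += 21 → s = 21.0000
seg 2 [48.3°–101.9°] simple-harmonic, h=-12: full span → s += -12 → s = 9.0000
seg 3 [101.9°–124.5°] simple-harmonic, h=-9: full span → s += -9 → s = 0.0000
seg 4 [124.5°–278.3°] dwell: s stays 0.0000
seg 5 [278.3°–304°] uniform, h=20: θ=286.3° here. β=8, B=25.7. 20·8/25.7 = 6.2257 → s = 6.2257

6.2257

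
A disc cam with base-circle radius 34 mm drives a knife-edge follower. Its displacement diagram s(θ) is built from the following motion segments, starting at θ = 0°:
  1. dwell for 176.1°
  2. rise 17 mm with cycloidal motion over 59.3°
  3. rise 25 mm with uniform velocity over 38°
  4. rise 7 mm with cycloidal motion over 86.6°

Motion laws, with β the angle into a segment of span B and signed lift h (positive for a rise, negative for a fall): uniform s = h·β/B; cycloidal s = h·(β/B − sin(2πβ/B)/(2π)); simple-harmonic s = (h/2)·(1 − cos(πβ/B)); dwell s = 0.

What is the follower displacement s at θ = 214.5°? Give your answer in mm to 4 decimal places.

seg 1 [0°–176.1°] dwell: s stays 0.0000
seg 2 [176.1°–235.4°] cycloidal, h=17: θ=214.5° here. β=38.4, B=59.3. 17·(0.6476 − sin(2π·0.6476)/(2π)) = 13.1726 → s = 13.1726

13.1726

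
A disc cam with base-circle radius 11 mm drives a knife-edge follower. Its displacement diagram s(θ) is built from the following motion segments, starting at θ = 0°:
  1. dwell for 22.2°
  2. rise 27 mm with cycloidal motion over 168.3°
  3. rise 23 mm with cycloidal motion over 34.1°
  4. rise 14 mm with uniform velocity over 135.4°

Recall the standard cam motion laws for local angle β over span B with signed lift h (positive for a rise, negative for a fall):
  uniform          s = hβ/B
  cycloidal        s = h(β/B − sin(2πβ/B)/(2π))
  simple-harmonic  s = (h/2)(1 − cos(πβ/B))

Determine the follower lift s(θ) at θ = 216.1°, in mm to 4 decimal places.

seg 1 [0°–22.2°] dwell: s stays 0.0000
seg 2 [22.2°–190.5°] cycloidal, h=27: full span → s += 27 → s = 27.0000
seg 3 [190.5°–224.6°] cycloidal, h=23: θ=216.1° here. β=25.6, B=34.1. 23·(0.7507 − sin(2π·0.7507)/(2π)) = 20.9274 → s = 47.9274

47.9274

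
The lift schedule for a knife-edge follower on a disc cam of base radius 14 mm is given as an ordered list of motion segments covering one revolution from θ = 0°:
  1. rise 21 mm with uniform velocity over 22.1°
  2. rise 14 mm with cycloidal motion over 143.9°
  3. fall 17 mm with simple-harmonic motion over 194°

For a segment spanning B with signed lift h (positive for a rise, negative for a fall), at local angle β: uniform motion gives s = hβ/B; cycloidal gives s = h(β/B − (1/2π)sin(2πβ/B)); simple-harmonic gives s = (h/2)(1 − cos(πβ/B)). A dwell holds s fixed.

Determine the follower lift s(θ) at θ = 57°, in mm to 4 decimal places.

seg 1 [0°–22.1°] uniform, h=21: full span → s += 21 → s = 21.0000
seg 2 [22.1°–166°] cycloidal, h=14: θ=57° here. β=34.9, B=143.9. 14·(0.2425 − sin(2π·0.2425)/(2π)) = 1.1697 → s = 22.1697

22.1697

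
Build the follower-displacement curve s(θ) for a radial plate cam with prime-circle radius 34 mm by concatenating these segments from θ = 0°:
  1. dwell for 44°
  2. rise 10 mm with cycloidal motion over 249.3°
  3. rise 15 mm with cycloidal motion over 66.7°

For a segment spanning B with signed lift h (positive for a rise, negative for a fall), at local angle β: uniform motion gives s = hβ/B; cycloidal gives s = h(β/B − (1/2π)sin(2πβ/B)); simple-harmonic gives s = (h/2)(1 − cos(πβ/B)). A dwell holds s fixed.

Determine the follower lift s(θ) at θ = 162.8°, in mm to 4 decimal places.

seg 1 [0°–44°] dwell: s stays 0.0000
seg 2 [44°–293.3°] cycloidal, h=10: θ=162.8° here. β=118.8, B=249.3. 10·(0.4765 − sin(2π·0.4765)/(2π)) = 4.5315 → s = 4.5315

4.5315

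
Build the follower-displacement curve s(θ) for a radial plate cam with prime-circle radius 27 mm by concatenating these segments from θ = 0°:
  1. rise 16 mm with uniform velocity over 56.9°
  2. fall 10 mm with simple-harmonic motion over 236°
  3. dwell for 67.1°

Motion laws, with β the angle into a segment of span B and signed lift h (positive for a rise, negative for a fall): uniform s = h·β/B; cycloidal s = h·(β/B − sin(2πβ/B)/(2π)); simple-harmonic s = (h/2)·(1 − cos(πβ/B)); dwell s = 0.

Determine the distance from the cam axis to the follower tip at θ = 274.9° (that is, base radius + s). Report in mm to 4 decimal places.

seg 1 [0°–56.9°] uniform, h=16: full span → s += 16 → s = 16.0000
seg 2 [56.9°–292.9°] simple-harmonic, h=-10: θ=274.9° here. β=218, B=236. -10/2·(1 − cos(π·0.9237)) = -9.8571 → s = 6.1429
radial distance = base radius + s = 27 + 6.1429 = 33.1429

33.1429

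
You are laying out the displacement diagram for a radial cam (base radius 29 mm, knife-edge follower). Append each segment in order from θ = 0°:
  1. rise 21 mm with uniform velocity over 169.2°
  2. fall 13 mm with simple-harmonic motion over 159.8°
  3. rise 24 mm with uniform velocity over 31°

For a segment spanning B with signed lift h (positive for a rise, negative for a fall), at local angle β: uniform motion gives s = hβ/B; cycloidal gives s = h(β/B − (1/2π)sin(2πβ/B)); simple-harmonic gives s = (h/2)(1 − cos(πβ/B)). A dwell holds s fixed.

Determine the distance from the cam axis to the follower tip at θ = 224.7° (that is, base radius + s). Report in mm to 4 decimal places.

seg 1 [0°–169.2°] uniform, h=21: full span → s += 21 → s = 21.0000
seg 2 [169.2°–329°] simple-harmonic, h=-13: θ=224.7° here. β=55.5, B=159.8. -13/2·(1 − cos(π·0.3473)) = -3.5002 → s = 17.4998
radial distance = base radius + s = 29 + 17.4998 = 46.4998

46.4998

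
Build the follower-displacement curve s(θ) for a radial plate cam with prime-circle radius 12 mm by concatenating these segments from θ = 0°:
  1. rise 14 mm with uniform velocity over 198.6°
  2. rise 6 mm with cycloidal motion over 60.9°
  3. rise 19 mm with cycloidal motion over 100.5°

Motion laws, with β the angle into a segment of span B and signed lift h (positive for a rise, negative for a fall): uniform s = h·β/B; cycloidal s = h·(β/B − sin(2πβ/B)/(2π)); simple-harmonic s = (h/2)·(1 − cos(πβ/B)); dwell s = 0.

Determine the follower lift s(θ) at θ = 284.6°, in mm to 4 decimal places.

seg 1 [0°–198.6°] uniform, h=14: full span → s += 14 → s = 14.0000
seg 2 [198.6°–259.5°] cycloidal, h=6: full span → s += 6 → s = 20.0000
seg 3 [259.5°–360°] cycloidal, h=19: θ=284.6° here. β=25.1, B=100.5. 19·(0.2498 − sin(2π·0.2498)/(2π)) = 1.7213 → s = 21.7213

21.7213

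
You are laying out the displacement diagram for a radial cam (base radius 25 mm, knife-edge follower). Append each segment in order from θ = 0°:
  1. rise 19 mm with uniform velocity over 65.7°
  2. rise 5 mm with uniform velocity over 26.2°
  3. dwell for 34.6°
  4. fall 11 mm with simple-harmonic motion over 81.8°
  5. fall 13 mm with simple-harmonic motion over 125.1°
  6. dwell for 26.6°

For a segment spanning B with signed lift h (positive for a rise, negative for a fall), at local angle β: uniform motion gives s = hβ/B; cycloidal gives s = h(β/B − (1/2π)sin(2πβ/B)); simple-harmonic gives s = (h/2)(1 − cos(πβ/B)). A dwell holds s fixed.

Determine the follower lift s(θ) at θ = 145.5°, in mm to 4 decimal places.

seg 1 [0°–65.7°] uniform, h=19: full span → s += 19 → s = 19.0000
seg 2 [65.7°–91.9°] uniform, h=5: full span → s += 5 → s = 24.0000
seg 3 [91.9°–126.5°] dwell: s stays 24.0000
seg 4 [126.5°–208.3°] simple-harmonic, h=-11: θ=145.5° here. β=19, B=81.8. -11/2·(1 − cos(π·0.2323)) = -1.4005 → s = 22.5995

22.5995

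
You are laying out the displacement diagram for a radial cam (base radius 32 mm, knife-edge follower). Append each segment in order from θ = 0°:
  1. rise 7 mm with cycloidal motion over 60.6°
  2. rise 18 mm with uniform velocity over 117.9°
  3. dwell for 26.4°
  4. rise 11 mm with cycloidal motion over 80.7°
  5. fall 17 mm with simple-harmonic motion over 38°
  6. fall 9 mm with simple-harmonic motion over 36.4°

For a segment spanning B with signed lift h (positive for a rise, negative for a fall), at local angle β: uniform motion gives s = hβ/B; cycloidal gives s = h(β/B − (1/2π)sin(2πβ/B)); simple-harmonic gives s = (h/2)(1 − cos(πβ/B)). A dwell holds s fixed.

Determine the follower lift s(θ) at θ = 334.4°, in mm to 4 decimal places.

seg 1 [0°–60.6°] cycloidal, h=7: full span → s += 7 → s = 7.0000
seg 2 [60.6°–178.5°] uniform, h=18: full span → s += 18 → s = 25.0000
seg 3 [178.5°–204.9°] dwell: s stays 25.0000
seg 4 [204.9°–285.6°] cycloidal, h=11: full span → s += 11 → s = 36.0000
seg 5 [285.6°–323.6°] simple-harmonic, h=-17: full span → s += -17 → s = 19.0000
seg 6 [323.6°–360°] simple-harmonic, h=-9: θ=334.4° here. β=10.8, B=36.4. -9/2·(1 − cos(π·0.2967)) = -1.8174 → s = 17.1826

17.1826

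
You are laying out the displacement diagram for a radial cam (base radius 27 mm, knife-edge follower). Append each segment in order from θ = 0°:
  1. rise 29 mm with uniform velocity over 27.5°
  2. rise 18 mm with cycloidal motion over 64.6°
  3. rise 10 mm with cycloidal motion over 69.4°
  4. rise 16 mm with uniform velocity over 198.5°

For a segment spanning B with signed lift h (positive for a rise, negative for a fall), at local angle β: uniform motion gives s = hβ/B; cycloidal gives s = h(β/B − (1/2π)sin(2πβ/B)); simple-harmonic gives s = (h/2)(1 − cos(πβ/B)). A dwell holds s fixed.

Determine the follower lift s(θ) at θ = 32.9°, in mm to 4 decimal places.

seg 1 [0°–27.5°] uniform, h=29: full span → s += 29 → s = 29.0000
seg 2 [27.5°–92.1°] cycloidal, h=18: θ=32.9° here. β=5.4, B=64.6. 18·(0.0836 − sin(2π·0.0836)/(2π)) = 0.0682 → s = 29.0682

29.0682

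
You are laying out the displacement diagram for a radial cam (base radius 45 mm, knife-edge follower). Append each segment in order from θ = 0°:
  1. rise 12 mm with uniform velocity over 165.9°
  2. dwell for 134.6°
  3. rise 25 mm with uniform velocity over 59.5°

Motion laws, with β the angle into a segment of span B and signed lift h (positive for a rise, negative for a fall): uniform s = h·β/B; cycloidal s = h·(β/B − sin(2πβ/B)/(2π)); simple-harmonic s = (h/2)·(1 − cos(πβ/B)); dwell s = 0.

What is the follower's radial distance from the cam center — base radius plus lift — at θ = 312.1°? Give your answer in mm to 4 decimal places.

seg 1 [0°–165.9°] uniform, h=12: full span → s += 12 → s = 12.0000
seg 2 [165.9°–300.5°] dwell: s stays 12.0000
seg 3 [300.5°–360°] uniform, h=25: θ=312.1° here. β=11.6, B=59.5. 25·11.6/59.5 = 4.8739 → s = 16.8739
radial distance = base radius + s = 45 + 16.8739 = 61.8739

61.8739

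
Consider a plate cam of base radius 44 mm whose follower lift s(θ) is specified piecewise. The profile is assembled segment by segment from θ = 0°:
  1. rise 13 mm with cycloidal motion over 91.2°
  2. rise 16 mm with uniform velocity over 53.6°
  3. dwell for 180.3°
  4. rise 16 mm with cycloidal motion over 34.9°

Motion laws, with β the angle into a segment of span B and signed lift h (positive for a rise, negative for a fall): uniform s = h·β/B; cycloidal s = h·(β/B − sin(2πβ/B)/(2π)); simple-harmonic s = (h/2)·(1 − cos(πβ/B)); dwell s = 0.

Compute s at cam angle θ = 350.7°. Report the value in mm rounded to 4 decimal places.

seg 1 [0°–91.2°] cycloidal, h=13: full span → s += 13 → s = 13.0000
seg 2 [91.2°–144.8°] uniform, h=16: full span → s += 16 → s = 29.0000
seg 3 [144.8°–325.1°] dwell: s stays 29.0000
seg 4 [325.1°–360°] cycloidal, h=16: θ=350.7° here. β=25.6, B=34.9. 16·(0.7335 − sin(2π·0.7335)/(2π)) = 14.2692 → s = 43.2692

43.2692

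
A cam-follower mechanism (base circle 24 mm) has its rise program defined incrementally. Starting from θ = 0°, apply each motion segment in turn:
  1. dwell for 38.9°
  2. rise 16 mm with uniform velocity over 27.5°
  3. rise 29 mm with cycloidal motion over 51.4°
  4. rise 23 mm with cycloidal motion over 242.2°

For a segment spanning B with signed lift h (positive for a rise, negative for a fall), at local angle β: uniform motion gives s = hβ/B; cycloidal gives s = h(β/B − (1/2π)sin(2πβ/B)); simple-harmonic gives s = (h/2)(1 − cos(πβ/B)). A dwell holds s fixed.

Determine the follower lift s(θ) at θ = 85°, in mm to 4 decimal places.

seg 1 [0°–38.9°] dwell: s stays 0.0000
seg 2 [38.9°–66.4°] uniform, h=16: full span → s += 16 → s = 16.0000
seg 3 [66.4°–117.8°] cycloidal, h=29: θ=85° here. β=18.6, B=51.4. 29·(0.3619 − sin(2π·0.3619)/(2π)) = 6.9726 → s = 22.9726

22.9726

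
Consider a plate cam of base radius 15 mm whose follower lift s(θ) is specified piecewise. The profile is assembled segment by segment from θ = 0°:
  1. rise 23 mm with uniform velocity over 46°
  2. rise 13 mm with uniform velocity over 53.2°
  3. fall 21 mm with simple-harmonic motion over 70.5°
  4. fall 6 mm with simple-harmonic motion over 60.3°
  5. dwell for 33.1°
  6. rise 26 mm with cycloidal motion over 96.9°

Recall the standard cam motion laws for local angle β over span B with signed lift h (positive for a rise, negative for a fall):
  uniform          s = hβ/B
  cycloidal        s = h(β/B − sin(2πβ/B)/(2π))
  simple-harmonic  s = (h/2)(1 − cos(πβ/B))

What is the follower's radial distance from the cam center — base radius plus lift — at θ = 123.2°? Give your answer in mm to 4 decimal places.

seg 1 [0°–46°] uniform, h=23: full span → s += 23 → s = 23.0000
seg 2 [46°–99.2°] uniform, h=13: full span → s += 13 → s = 36.0000
seg 3 [99.2°–169.7°] simple-harmonic, h=-21: θ=123.2° here. β=24, B=70.5. -21/2·(1 − cos(π·0.3404)) = -5.4539 → s = 30.5461
radial distance = base radius + s = 15 + 30.5461 = 45.5461

45.5461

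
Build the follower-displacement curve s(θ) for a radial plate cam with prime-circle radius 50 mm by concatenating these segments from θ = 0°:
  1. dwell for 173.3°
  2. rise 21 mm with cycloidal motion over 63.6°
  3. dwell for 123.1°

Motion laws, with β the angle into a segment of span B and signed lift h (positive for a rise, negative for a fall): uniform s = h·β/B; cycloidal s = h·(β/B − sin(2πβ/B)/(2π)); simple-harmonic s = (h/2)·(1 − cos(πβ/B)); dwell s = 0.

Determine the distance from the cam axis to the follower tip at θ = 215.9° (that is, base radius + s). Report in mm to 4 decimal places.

seg 1 [0°–173.3°] dwell: s stays 0.0000
seg 2 [173.3°–236.9°] cycloidal, h=21: θ=215.9° here. β=42.6, B=63.6. 21·(0.6698 − sin(2π·0.6698)/(2π)) = 16.9930 → s = 16.9930
radial distance = base radius + s = 50 + 16.9930 = 66.9930

66.9930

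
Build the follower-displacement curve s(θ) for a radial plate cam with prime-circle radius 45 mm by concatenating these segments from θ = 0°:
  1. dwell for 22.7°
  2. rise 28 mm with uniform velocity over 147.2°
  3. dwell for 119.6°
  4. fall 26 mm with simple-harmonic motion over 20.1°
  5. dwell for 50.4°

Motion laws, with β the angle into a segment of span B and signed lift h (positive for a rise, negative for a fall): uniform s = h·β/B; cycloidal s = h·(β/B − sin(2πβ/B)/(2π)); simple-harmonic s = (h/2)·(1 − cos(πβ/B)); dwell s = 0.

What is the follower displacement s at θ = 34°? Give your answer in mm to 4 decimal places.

seg 1 [0°–22.7°] dwell: s stays 0.0000
seg 2 [22.7°–169.9°] uniform, h=28: θ=34° here. β=11.3, B=147.2. 28·11.3/147.2 = 2.1495 → s = 2.1495

2.1495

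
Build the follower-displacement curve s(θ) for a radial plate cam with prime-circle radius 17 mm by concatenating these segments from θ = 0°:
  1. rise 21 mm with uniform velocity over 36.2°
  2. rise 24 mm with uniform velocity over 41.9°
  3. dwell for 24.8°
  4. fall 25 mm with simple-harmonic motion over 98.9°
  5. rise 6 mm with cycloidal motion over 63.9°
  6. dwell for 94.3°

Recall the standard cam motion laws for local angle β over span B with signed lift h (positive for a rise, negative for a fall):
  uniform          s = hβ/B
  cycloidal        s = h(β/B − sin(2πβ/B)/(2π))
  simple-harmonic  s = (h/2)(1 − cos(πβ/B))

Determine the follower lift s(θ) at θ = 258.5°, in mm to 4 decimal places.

seg 1 [0°–36.2°] uniform, h=21: full span → s += 21 → s = 21.0000
seg 2 [36.2°–78.1°] uniform, h=24: full span → s += 24 → s = 45.0000
seg 3 [78.1°–102.9°] dwell: s stays 45.0000
seg 4 [102.9°–201.8°] simple-harmonic, h=-25: full span → s += -25 → s = 20.0000
seg 5 [201.8°–265.7°] cycloidal, h=6: θ=258.5° here. β=56.7, B=63.9. 6·(0.8873 − sin(2π·0.8873)/(2π)) = 5.9449 → s = 25.9449

25.9449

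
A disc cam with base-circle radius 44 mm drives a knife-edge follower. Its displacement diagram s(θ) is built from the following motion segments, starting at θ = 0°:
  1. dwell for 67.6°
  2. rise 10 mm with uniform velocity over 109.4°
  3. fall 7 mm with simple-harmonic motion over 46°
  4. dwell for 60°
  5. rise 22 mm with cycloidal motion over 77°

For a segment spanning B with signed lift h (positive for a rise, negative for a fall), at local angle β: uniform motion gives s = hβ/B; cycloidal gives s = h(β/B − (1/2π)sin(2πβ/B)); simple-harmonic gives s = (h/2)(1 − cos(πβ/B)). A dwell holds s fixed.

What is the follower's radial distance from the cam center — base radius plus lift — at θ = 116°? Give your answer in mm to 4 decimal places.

seg 1 [0°–67.6°] dwell: s stays 0.0000
seg 2 [67.6°–177°] uniform, h=10: θ=116° here. β=48.4, B=109.4. 10·48.4/109.4 = 4.4241 → s = 4.4241
radial distance = base radius + s = 44 + 4.4241 = 48.4241

48.4241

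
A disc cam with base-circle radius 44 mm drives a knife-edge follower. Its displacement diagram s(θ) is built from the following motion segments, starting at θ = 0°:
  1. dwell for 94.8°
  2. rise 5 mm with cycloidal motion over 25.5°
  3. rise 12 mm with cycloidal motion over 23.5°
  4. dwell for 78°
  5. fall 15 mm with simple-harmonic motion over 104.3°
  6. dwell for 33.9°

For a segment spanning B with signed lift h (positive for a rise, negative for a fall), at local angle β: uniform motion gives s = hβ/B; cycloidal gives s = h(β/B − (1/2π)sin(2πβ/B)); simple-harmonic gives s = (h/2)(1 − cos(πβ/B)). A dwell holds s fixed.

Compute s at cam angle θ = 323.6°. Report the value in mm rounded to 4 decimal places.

seg 1 [0°–94.8°] dwell: s stays 0.0000
seg 2 [94.8°–120.3°] cycloidal, h=5: full span → s += 5 → s = 5.0000
seg 3 [120.3°–143.8°] cycloidal, h=12: full span → s += 12 → s = 17.0000
seg 4 [143.8°–221.8°] dwell: s stays 17.0000
seg 5 [221.8°–326.1°] simple-harmonic, h=-15: θ=323.6° here. β=101.8, B=104.3. -15/2·(1 − cos(π·0.9760)) = -14.9787 → s = 2.0213

2.0213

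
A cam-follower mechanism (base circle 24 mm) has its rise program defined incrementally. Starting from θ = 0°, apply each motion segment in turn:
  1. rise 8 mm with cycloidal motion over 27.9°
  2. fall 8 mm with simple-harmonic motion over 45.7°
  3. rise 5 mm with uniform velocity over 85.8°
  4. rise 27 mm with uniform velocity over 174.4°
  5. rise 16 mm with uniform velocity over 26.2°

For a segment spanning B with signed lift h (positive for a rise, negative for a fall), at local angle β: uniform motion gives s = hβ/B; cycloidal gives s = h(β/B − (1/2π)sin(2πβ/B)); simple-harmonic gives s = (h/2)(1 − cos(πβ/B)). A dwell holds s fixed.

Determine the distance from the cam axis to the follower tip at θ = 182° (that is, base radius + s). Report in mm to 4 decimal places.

seg 1 [0°–27.9°] cycloidal, h=8: full span → s += 8 → s = 8.0000
seg 2 [27.9°–73.6°] simple-harmonic, h=-8: full span → s += -8 → s = 0.0000
seg 3 [73.6°–159.4°] uniform, h=5: full span → s += 5 → s = 5.0000
seg 4 [159.4°–333.8°] uniform, h=27: θ=182° here. β=22.6, B=174.4. 27·22.6/174.4 = 3.4989 → s = 8.4989
radial distance = base radius + s = 24 + 8.4989 = 32.4989

32.4989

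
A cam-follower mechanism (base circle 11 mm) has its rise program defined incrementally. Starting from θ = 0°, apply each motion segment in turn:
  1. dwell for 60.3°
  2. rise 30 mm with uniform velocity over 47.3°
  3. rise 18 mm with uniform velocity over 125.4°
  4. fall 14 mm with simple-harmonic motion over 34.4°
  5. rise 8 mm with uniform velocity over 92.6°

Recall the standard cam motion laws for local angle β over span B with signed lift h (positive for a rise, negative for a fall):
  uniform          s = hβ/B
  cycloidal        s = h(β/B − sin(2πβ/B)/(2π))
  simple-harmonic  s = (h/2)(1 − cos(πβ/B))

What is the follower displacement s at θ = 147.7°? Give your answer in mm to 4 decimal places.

seg 1 [0°–60.3°] dwell: s stays 0.0000
seg 2 [60.3°–107.6°] uniform, h=30: full span → s += 30 → s = 30.0000
seg 3 [107.6°–233°] uniform, h=18: θ=147.7° here. β=40.1, B=125.4. 18·40.1/125.4 = 5.7560 → s = 35.7560

35.7560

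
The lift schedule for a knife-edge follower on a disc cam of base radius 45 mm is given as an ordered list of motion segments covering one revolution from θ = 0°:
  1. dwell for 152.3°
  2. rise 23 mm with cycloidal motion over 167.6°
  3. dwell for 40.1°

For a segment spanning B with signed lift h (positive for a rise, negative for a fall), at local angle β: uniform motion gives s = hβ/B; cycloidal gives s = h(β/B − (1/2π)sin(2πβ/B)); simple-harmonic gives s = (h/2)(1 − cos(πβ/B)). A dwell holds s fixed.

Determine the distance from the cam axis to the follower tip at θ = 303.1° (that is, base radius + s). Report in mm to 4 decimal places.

seg 1 [0°–152.3°] dwell: s stays 0.0000
seg 2 [152.3°–319.9°] cycloidal, h=23: θ=303.1° here. β=150.8, B=167.6. 23·(0.8998 − sin(2π·0.8998)/(2π)) = 22.8506 → s = 22.8506
radial distance = base radius + s = 45 + 22.8506 = 67.8506

67.8506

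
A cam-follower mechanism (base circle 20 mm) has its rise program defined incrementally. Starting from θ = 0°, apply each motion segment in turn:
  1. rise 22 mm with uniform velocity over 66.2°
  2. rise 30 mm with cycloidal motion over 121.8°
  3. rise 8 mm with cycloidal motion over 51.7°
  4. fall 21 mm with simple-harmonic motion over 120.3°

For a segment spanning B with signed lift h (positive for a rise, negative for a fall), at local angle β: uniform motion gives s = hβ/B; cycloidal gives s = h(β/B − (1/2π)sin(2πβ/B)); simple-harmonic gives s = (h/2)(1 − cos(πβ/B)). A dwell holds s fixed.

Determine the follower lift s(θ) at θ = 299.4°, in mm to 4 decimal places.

seg 1 [0°–66.2°] uniform, h=22: full span → s += 22 → s = 22.0000
seg 2 [66.2°–188°] cycloidal, h=30: full span → s += 30 → s = 52.0000
seg 3 [188°–239.7°] cycloidal, h=8: full span → s += 8 → s = 60.0000
seg 4 [239.7°–360°] simple-harmonic, h=-21: θ=299.4° here. β=59.7, B=120.3. -21/2·(1 − cos(π·0.4963)) = -10.3766 → s = 49.6234

49.6234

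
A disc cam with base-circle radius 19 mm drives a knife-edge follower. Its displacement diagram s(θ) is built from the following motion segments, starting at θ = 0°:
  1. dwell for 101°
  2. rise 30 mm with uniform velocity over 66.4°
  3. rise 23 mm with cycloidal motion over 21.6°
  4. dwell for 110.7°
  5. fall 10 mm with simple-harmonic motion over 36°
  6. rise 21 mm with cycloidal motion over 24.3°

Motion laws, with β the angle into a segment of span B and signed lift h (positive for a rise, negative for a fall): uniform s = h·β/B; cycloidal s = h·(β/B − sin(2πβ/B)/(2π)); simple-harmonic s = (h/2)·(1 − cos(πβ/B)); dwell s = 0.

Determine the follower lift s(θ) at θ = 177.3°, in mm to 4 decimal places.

seg 1 [0°–101°] dwell: s stays 0.0000
seg 2 [101°–167.4°] uniform, h=30: full span → s += 30 → s = 30.0000
seg 3 [167.4°–189°] cycloidal, h=23: θ=177.3° here. β=9.9, B=21.6. 23·(0.4583 − sin(2π·0.4583)/(2π)) = 9.5942 → s = 39.5942

39.5942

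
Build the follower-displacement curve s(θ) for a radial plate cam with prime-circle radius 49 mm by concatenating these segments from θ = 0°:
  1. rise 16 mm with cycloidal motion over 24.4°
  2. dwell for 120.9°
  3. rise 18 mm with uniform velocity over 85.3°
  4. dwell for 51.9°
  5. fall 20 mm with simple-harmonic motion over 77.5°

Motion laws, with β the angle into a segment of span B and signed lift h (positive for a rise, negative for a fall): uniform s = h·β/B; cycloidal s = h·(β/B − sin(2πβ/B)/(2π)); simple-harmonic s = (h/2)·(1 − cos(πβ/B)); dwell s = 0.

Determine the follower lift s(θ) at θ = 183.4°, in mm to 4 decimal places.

seg 1 [0°–24.4°] cycloidal, h=16: full span → s += 16 → s = 16.0000
seg 2 [24.4°–145.3°] dwell: s stays 16.0000
seg 3 [145.3°–230.6°] uniform, h=18: θ=183.4° here. β=38.1, B=85.3. 18·38.1/85.3 = 8.0399 → s = 24.0399

24.0399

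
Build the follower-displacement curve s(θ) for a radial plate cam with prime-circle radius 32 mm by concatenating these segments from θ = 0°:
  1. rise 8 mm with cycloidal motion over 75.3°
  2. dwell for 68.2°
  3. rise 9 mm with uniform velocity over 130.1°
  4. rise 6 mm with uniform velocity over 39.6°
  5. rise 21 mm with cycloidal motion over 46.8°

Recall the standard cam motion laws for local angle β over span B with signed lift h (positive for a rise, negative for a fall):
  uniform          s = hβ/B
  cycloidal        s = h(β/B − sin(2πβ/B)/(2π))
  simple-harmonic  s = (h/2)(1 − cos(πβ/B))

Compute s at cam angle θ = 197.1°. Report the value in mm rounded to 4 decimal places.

seg 1 [0°–75.3°] cycloidal, h=8: full span → s += 8 → s = 8.0000
seg 2 [75.3°–143.5°] dwell: s stays 8.0000
seg 3 [143.5°–273.6°] uniform, h=9: θ=197.1° here. β=53.6, B=130.1. 9·53.6/130.1 = 3.7079 → s = 11.7079

11.7079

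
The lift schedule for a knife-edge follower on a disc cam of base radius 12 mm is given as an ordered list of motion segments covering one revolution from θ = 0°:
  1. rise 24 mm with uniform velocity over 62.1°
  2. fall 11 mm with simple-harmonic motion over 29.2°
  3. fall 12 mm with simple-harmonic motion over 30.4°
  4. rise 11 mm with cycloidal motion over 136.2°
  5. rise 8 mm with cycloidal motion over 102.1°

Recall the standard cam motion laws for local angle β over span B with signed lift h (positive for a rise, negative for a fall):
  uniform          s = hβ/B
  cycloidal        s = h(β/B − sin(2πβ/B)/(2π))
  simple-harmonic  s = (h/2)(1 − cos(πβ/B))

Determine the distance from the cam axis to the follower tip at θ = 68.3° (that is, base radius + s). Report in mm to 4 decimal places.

seg 1 [0°–62.1°] uniform, h=24: full span → s += 24 → s = 24.0000
seg 2 [62.1°–91.3°] simple-harmonic, h=-11: θ=68.3° here. β=6.2, B=29.2. -11/2·(1 − cos(π·0.2123)) = -1.1789 → s = 22.8211
radial distance = base radius + s = 12 + 22.8211 = 34.8211

34.8211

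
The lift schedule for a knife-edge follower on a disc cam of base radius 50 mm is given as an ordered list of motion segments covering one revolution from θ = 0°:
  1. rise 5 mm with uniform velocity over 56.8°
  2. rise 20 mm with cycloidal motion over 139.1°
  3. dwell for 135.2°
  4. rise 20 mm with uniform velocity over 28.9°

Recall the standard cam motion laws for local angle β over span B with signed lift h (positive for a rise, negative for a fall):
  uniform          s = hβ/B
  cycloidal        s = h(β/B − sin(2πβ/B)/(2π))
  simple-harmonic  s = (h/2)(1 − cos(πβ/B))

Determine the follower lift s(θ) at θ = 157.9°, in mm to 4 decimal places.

seg 1 [0°–56.8°] uniform, h=5: full span → s += 5 → s = 5.0000
seg 2 [56.8°–195.9°] cycloidal, h=20: θ=157.9° here. β=101.1, B=139.1. 20·(0.7268 − sin(2π·0.7268)/(2π)) = 17.6857 → s = 22.6857

22.6857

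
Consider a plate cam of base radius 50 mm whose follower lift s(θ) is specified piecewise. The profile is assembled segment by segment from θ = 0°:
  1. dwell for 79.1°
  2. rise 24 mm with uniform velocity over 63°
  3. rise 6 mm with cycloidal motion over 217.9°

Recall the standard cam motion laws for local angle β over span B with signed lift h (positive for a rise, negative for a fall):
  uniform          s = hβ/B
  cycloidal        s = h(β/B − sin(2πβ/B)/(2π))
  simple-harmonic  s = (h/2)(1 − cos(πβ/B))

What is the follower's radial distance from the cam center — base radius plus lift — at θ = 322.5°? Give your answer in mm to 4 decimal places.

seg 1 [0°–79.1°] dwell: s stays 0.0000
seg 2 [79.1°–142.1°] uniform, h=24: full span → s += 24 → s = 24.0000
seg 3 [142.1°–360°] cycloidal, h=6: θ=322.5° here. β=180.4, B=217.9. 6·(0.8279 − sin(2π·0.8279)/(2π)) = 5.8102 → s = 29.8102
radial distance = base radius + s = 50 + 29.8102 = 79.8102

79.8102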